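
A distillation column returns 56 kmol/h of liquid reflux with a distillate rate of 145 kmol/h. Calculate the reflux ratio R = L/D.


Reflux ratio definition: R = L / D (liquid returned / distillate withdrawn)
L = 56 kmol/h, D = 145 kmol/h
R = 56 / 145 = 0.3862

0.3862


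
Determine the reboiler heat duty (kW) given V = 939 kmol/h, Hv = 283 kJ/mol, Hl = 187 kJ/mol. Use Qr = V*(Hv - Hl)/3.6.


Qr = 939 * (283 - 187) / 3.6 = 939 * 96 / 3.6 = 25040

25040 kW


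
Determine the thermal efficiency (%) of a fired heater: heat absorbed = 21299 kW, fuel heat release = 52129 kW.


Furnace efficiency = Q_absorbed / Q_fuel * 100
= 21299 / 52129 * 100 = 40.86

40.86 %


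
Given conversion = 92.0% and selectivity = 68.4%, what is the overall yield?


Overall yield = conversion (%) * selectivity (%) / 100
Conversion = 92.0%, Selectivity = 68.4%
Y = 92.0 * 68.4 / 100
= 62.928 %

62.928 %


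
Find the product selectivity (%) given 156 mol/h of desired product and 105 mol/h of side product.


Selectivity = desired / (desired + undesired) * 100
Total products = 156 + 105 = 261 mol/h
S = 156 / 261 * 100
= 0.5977 * 100
= 59.77 %

59.77 %


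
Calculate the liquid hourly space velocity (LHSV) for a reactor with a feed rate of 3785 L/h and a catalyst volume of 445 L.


LHSV = volumetric feed rate / catalyst volume
= 3785 L/h / 445 L
= 8.506 h^-1

8.506 h^-1


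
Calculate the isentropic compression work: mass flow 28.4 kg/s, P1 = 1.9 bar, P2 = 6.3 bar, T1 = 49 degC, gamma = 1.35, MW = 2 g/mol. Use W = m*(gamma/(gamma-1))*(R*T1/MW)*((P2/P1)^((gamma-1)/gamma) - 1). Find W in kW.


Isentropic work: W = m*(gamma/(gamma-1))*(R*T1/MW)*((P2/P1)^((gamma-1)/gamma) - 1)
T1 = 49 + 273.15 = 322.15 K
Pressure ratio = 6.3 / 1.9 = 3.31579
Exponent = (1.35 - 1)/1.35 = 0.259259
(P2/P1)^exp - 1 = 3.31579^0.259259 - 1 = 0.364479
W = 28.4 * 1.35 / 0.35 * 8.314 * 322.15 / 2 * 0.364479 = 53470

53470 kW


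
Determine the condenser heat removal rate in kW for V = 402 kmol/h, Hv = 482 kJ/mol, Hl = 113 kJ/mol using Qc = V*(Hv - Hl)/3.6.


Qc = 402 * (482 - 113) / 3.6 = 402 * 369 / 3.6 = 41200

41200 kW


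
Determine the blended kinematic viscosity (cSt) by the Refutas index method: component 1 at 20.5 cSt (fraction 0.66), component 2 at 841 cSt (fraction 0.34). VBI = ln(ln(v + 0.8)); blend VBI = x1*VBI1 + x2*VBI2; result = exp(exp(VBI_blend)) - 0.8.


Refutas method: VBN_i = 14.534*ln(ln(visc_i + 0.8)) + 10.975, blended linearly by mass fraction; since VBN is linear in VBI_i = ln(ln(visc_i + 0.8)) and the fractions sum to 1, blend VBI directly: visc = exp(exp(VBI_blend)) - 0.8
VBI_1 = ln(ln(20.5 + 0.8)) = 1.11799
VBI_2 = ln(ln(841 + 0.8)) = 1.9074
VBI_blend = 0.66 * 1.11799 + 0.34 * 1.9074 = 1.38639
visc_blend = exp(exp(1.38639)) - 0.8 = 53.82

53.82 cSt


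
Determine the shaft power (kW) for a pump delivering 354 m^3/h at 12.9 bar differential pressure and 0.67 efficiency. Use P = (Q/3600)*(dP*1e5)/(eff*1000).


Q = 354 / 3600 = 0.0983333 m^3/s
P = 0.0983333 * (12.9 * 1e5) / 0.67 / 1000 = 189.3

189.3 kW


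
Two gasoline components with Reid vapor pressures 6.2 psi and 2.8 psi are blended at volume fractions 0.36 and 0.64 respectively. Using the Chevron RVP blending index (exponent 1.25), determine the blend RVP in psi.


Chevron index: RVP_blend = (sum xi*RVPi^1.25)^(1/1.25)
RVP^1.25 terms: 0.36 * 6.2^1.25 + 0.64 * 2.8^1.25 = 5.8401
RVP_blend = 5.8401^(1/1.25) = 4.103

4.103 psi


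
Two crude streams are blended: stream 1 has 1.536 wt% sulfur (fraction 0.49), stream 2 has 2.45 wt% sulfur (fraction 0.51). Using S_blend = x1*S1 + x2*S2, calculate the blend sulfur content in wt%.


Linear sulfur blending: S_blend = x1*S1 + x2*S2
Contribution 1: 0.49 * 1.536 = 0.75264 wt%
Contribution 2: 0.51 * 2.45 = 1.2495 wt%
S_blend = 0.75264 + 1.2495 = 2.00214

2.00214 wt%


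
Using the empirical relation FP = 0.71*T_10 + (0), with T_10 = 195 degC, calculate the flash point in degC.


FP = 0.71 * 195 + (0) = 138.45

138.45 degC


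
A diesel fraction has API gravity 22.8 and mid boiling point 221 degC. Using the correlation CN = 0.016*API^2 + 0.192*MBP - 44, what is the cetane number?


CN = 0.016 * 22.8^2 + 0.192 * 221 - 44
CN = 8.31744 + 42.432 - 44 = 6.74944

6.74944


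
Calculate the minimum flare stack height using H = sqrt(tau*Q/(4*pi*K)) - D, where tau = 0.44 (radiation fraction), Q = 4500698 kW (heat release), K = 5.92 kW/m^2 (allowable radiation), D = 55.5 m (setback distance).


tau*Q/(4*pi*K) = 0.44 * 4500698 / (4 * pi * 5.92) = 26619.6
sqrt(26619.6) = 163.155
H = 163.155 - 55.5 = 107.7

107.7 m


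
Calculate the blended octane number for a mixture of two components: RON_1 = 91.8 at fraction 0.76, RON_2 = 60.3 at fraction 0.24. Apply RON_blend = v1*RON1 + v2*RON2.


Linear blending: RON_blend = sum(vi * RONi)
Contribution 1: 0.76 * 91.8 = 69.768
Contribution 2: 0.24 * 60.3 = 14.472
RON_blend = 69.768 + 14.472 = 84.24

84.24


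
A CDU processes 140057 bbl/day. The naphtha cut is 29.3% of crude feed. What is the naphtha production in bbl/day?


Crude throughput = 140057 bbl/day
Fraction yield = 29.3%
yield = throughput * fraction / 100
yield = 140057 * 29.3 / 100 = 41036.701

41036.701 bbl/day


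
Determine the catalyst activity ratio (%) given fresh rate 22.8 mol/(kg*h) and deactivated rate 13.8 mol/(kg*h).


Activity (%) = (rate_used / rate_fresh) * 100
rate_used = 13.8, rate_fresh = 22.8
= (13.8 / 22.8) * 100
= 0.6053 * 100 = 60.53

60.53 %


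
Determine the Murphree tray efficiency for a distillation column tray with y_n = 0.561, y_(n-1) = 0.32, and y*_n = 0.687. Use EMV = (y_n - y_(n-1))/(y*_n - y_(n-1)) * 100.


Murphree vapor efficiency: EMV = (y_n - y_(n-1)) / (y*_n - y_(n-1)) * 100
EMV = (0.561 - 0.32) / (0.687 - 0.32) * 100 = 0.241 / 0.367 * 100 = 65.67

65.67 %


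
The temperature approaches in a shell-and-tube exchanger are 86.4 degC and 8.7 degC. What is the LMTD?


LMTD = (dT1 - dT2) / ln(dT1/dT2)
= (86.4 - 8.7) / ln(86.4 / 8.7) = 77.7 / 2.29566 = 33.85

33.85 degC


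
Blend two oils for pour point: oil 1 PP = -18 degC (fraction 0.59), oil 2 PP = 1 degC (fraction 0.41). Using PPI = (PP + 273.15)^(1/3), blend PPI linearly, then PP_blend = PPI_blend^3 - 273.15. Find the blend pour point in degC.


PPI_1 = (-18 + 273.15)^(1/3) = 6.342569
PPI_2 = (1 + 273.15)^(1/3) = 6.49625
PPI_blend = 0.59 * 6.342569 + 0.41 * 6.49625 = 6.405578
PP_blend = 6.405578^3 - 273.15 = 262.83 - 273.15 = -10.32

-10.32 degC


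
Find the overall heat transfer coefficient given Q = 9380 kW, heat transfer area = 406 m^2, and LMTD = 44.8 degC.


From Q = U*A*LMTD, U = Q / (A * LMTD)
U = 9380 / (406 * 44.8) = 9380 / 18188.8 = 0.5157

0.5157 kW/(m^2*K)


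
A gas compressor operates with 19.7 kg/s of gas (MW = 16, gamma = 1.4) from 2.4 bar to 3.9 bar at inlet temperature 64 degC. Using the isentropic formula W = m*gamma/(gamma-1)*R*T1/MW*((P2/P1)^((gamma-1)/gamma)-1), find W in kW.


Isentropic work: W = m*(gamma/(gamma-1))*(R*T1/MW)*((P2/P1)^((gamma-1)/gamma) - 1)
T1 = 64 + 273.15 = 337.15 K
Pressure ratio = 3.9 / 2.4 = 1.625
Exponent = (1.4 - 1)/1.4 = 0.285714
(P2/P1)^exp - 1 = 1.625^0.285714 - 1 = 0.148798
W = 19.7 * 1.4 / 0.4 * 8.314 * 337.15 / 16 * 0.148798 = 1797

1797 kW


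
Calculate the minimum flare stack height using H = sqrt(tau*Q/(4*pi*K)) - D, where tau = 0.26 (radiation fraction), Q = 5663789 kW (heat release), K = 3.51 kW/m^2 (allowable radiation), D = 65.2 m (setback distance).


tau*Q/(4*pi*K) = 0.26 * 5663789 / (4 * pi * 3.51) = 33385.9
sqrt(33385.9) = 182.718
H = 182.718 - 65.2 = 117.5

117.5 m


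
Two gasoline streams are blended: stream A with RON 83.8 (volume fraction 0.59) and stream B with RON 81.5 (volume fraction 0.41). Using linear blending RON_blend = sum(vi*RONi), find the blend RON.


Linear blending: RON_blend = sum(vi * RONi)
Contribution 1: 0.59 * 83.8 = 49.442
Contribution 2: 0.41 * 81.5 = 33.415
RON_blend = 49.442 + 33.415 = 82.857

82.857


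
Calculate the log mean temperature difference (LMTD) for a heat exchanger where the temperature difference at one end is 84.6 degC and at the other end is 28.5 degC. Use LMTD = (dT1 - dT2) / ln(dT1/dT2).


LMTD = (dT1 - dT2) / ln(dT1/dT2)
= (84.6 - 28.5) / ln(84.6 / 28.5) = 56.1 / 1.08803 = 51.56

51.56 degC


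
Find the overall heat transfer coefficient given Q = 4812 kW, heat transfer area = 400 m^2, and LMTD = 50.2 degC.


From Q = U*A*LMTD, U = Q / (A * LMTD)
U = 4812 / (400 * 50.2) = 4812 / 20080 = 0.2396

0.2396 kW/(m^2*K)


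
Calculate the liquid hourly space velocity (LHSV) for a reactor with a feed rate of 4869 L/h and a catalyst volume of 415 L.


LHSV = volumetric feed rate / catalyst volume
= 4869 L/h / 415 L
= 11.73 h^-1

11.73 h^-1


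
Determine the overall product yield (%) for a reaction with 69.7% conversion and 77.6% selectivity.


Overall yield = conversion (%) * selectivity (%) / 100
Conversion = 69.7%, Selectivity = 77.6%
Y = 69.7 * 77.6 / 100
= 54.0872 %

54.0872 %


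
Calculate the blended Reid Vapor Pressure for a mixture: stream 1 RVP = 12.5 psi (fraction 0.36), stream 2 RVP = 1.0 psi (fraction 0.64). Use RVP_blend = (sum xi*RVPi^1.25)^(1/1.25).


Chevron index: RVP_blend = (sum xi*RVPi^1.25)^(1/1.25)
RVP^1.25 terms: 0.36 * 12.5^1.25 + 0.64 * 1.0^1.25 = 9.10136
RVP_blend = 9.10136^(1/1.25) = 5.852

5.852 psi


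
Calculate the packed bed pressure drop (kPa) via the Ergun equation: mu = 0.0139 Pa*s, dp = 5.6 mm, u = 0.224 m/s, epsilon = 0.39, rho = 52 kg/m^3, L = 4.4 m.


dp = 5.6 mm = 0.0056 m
Viscous term = 150*0.0139*0.224*(1-0.39)^2 / (0.0056^2*0.39^3) = 93420.9
Inertial term = 1.75*52*0.224^2*(1-0.39) / (0.0056*0.39^3) = 8384.66
dP/L = 93420.9 + 8384.66 = 101806 Pa/m
dP = 101806 * 4.4 / 1000 = 447.9 kPa

447.9 kPa


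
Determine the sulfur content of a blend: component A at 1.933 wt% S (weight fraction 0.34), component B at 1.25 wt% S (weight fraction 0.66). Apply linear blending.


Linear sulfur blending: S_blend = x1*S1 + x2*S2
Contribution 1: 0.34 * 1.933 = 0.65722 wt%
Contribution 2: 0.66 * 1.25 = 0.825 wt%
S_blend = 0.65722 + 0.825 = 1.48222

1.48222 wt%


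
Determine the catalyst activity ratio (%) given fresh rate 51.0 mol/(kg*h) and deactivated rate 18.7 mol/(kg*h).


Activity (%) = (rate_used / rate_fresh) * 100
rate_used = 18.7, rate_fresh = 51.0
= (18.7 / 51.0) * 100
= 0.3667 * 100 = 36.67

36.67 %


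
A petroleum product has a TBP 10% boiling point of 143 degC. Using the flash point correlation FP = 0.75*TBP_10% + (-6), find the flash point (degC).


FP = 0.75 * 143 + (-6) = 101.25

101.25 degC


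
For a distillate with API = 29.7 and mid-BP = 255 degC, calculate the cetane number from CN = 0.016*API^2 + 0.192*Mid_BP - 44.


CN = 0.016 * 29.7^2 + 0.192 * 255 - 44
CN = 14.11344 + 48.96 - 44 = 19.07344

19.07344


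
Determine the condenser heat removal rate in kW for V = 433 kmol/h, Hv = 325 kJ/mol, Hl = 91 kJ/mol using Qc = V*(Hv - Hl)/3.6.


Qc = 433 * (325 - 91) / 3.6 = 433 * 234 / 3.6 = 28140

28140 kW


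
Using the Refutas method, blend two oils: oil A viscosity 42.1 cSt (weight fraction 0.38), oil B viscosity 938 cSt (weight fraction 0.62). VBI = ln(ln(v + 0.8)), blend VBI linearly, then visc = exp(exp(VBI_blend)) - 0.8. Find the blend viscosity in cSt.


Refutas method: VBN_i = 14.534*ln(ln(visc_i + 0.8)) + 10.975, blended linearly by mass fraction; since VBN is linear in VBI_i = ln(ln(visc_i + 0.8)) and the fractions sum to 1, blend VBI directly: visc = exp(exp(VBI_blend)) - 0.8
VBI_1 = ln(ln(42.1 + 0.8)) = 1.32412
VBI_2 = ln(ln(938 + 0.8)) = 1.92346
VBI_blend = 0.38 * 1.32412 + 0.62 * 1.92346 = 1.69571
visc_blend = exp(exp(1.69571)) - 0.8 = 232.1

232.1 cSt


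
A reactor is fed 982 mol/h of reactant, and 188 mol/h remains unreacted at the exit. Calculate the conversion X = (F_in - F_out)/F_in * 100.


X = (F_in - F_out) / F_in * 100
Moles reacted = 982 - 188 = 794
X = 794 / 982 * 100
= 0.8086 * 100
= 80.86 %

80.86 %


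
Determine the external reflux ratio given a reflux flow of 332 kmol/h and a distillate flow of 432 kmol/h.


Reflux ratio definition: R = L / D (liquid returned / distillate withdrawn)
L = 332 kmol/h, D = 432 kmol/h
R = 332 / 432 = 0.7685

0.7685


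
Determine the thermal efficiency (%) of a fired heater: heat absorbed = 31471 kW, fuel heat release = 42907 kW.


Furnace efficiency = Q_absorbed / Q_fuel * 100
= 31471 / 42907 * 100 = 73.35

73.35 %


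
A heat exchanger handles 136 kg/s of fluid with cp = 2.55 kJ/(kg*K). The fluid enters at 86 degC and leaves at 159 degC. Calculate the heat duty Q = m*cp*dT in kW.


Q = m_dot * cp * delta_T
delta_T = 159 - 86 = 73 K
Q = 136 * 2.55 * 73
= 346.8 * 73
= 25316.4 kW

25316.4 kW


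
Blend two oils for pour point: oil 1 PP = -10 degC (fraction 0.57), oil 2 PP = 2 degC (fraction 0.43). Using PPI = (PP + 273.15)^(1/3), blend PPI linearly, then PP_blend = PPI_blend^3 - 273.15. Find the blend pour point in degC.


PPI_1 = (-10 + 273.15)^(1/3) = 6.408176
PPI_2 = (2 + 273.15)^(1/3) = 6.504139
PPI_blend = 0.57 * 6.408176 + 0.43 * 6.504139 = 6.44944
PP_blend = 6.44944^3 - 273.15 = 268.2662 - 273.15 = -4.88

-4.88 degC


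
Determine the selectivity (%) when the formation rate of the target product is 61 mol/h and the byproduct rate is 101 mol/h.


Selectivity = desired / (desired + undesired) * 100
Total products = 61 + 101 = 162 mol/h
S = 61 / 162 * 100
= 0.3765 * 100
= 37.65 %

37.65 %


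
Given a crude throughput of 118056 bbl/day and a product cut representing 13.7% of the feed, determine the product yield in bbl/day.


Crude throughput = 118056 bbl/day
Fraction yield = 13.7%
yield = throughput * fraction / 100
yield = 118056 * 13.7 / 100 = 16173.672

16173.672 bbl/day


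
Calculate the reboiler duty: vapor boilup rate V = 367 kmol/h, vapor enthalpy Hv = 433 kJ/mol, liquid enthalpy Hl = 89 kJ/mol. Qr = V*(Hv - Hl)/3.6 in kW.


Qr = 367 * (433 - 89) / 3.6 = 367 * 344 / 3.6 = 35070

35070 kW


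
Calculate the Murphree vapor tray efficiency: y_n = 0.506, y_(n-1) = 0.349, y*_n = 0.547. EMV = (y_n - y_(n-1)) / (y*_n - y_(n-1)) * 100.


Murphree vapor efficiency: EMV = (y_n - y_(n-1)) / (y*_n - y_(n-1)) * 100
EMV = (0.506 - 0.349) / (0.547 - 0.349) * 100 = 0.157 / 0.198 * 100 = 79.29

79.29 %


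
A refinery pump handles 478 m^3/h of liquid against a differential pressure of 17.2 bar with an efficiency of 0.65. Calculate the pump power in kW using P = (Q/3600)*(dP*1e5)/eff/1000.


Q = 478 / 3600 = 0.132778 m^3/s
P = 0.132778 * (17.2 * 1e5) / 0.65 / 1000 = 351.4

351.4 kW


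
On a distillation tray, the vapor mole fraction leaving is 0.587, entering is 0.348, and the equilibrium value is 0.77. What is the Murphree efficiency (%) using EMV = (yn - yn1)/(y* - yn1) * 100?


Murphree vapor efficiency: EMV = (y_n - y_(n-1)) / (y*_n - y_(n-1)) * 100
EMV = (0.587 - 0.348) / (0.77 - 0.348) * 100 = 0.239 / 0.422 * 100 = 56.64

56.64 %


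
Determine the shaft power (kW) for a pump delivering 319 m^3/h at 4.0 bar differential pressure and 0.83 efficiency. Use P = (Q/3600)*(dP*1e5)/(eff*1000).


Q = 319 / 3600 = 0.0886111 m^3/s
P = 0.0886111 * (4.0 * 1e5) / 0.83 / 1000 = 42.70

42.70 kW


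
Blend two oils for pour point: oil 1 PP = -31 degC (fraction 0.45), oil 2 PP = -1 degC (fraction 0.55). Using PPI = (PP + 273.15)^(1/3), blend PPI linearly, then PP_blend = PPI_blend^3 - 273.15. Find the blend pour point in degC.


PPI_1 = (-31 + 273.15)^(1/3) = 6.232967
PPI_2 = (-1 + 273.15)^(1/3) = 6.480414
PPI_blend = 0.45 * 6.232967 + 0.55 * 6.480414 = 6.369063
PP_blend = 6.369063^3 - 273.15 = 258.3608 - 273.15 = -14.79

-14.79 degC


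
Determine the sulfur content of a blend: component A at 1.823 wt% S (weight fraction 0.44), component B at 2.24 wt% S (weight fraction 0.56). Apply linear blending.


Linear sulfur blending: S_blend = x1*S1 + x2*S2
Contribution 1: 0.44 * 1.823 = 0.80212 wt%
Contribution 2: 0.56 * 2.24 = 1.2544 wt%
S_blend = 0.80212 + 1.2544 = 2.05652

2.05652 wt%


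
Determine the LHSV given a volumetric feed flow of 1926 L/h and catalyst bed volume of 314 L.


LHSV = volumetric feed rate / catalyst volume
= 1926 L/h / 314 L
= 6.134 h^-1

6.134 h^-1


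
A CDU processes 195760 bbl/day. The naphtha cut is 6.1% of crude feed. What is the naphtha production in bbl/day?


Crude throughput = 195760 bbl/day
Fraction yield = 6.1%
yield = throughput * fraction / 100
yield = 195760 * 6.1 / 100 = 11941.36

11941.36 bbl/day


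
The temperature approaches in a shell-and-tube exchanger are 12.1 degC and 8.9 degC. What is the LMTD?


LMTD = (dT1 - dT2) / ln(dT1/dT2)
= (12.1 - 8.9) / ln(12.1 / 8.9) = 3.2 / 0.307154 = 10.42

10.42 degC


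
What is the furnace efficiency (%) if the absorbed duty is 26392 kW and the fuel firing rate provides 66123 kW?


Furnace efficiency = Q_absorbed / Q_fuel * 100
= 26392 / 66123 * 100 = 39.91

39.91 %


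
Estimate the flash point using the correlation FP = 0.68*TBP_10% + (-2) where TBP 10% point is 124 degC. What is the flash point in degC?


FP = 0.68 * 124 + (-2) = 82.32

82.32 degC


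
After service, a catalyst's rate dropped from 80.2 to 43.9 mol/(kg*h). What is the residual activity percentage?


Activity (%) = (rate_used / rate_fresh) * 100
rate_used = 43.9, rate_fresh = 80.2
= (43.9 / 80.2) * 100
= 0.5474 * 100 = 54.74

54.74 %


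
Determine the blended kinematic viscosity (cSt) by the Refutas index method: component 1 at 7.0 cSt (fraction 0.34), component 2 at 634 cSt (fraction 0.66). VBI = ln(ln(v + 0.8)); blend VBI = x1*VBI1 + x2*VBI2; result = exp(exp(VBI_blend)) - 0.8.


Refutas method: VBN_i = 14.534*ln(ln(visc_i + 0.8)) + 10.975, blended linearly by mass fraction; since VBN is linear in VBI_i = ln(ln(visc_i + 0.8)) and the fractions sum to 1, blend VBI directly: visc = exp(exp(VBI_blend)) - 0.8
VBI_1 = ln(ln(7.0 + 0.8)) = 0.719849
VBI_2 = ln(ln(634 + 0.8)) = 1.86459
VBI_blend = 0.34 * 0.719849 + 0.66 * 1.86459 = 1.47538
visc_blend = exp(exp(1.47538)) - 0.8 = 78.46

78.46 cSt


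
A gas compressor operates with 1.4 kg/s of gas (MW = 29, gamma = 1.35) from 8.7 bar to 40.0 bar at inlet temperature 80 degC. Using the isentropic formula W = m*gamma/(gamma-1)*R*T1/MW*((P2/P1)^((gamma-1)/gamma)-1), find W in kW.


Isentropic work: W = m*(gamma/(gamma-1))*(R*T1/MW)*((P2/P1)^((gamma-1)/gamma) - 1)
T1 = 80 + 273.15 = 353.15 K
Pressure ratio = 40.0 / 8.7 = 4.5977
Exponent = (1.35 - 1)/1.35 = 0.259259
(P2/P1)^exp - 1 = 4.5977^0.259259 - 1 = 0.485148
W = 1.4 * 1.35 / 0.35 * 8.314 * 353.15 / 29 * 0.485148 = 265.2

265.2 kW


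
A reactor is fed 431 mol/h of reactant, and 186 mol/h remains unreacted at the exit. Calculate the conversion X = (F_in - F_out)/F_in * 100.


X = (F_in - F_out) / F_in * 100
Moles reacted = 431 - 186 = 245
X = 245 / 431 * 100
= 0.5684 * 100
= 56.84 %

56.84 %


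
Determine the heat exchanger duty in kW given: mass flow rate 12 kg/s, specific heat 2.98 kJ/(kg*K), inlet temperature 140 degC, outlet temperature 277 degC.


Q = m_dot * cp * delta_T
delta_T = 277 - 140 = 137 K
Q = 12 * 2.98 * 137
= 35.76 * 137
= 4899.12 kW

4899.12 kW


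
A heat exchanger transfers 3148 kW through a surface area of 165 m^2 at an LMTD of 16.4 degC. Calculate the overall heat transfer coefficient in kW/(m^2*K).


From Q = U*A*LMTD, U = Q / (A * LMTD)
U = 3148 / (165 * 16.4) = 3148 / 2706 = 1.163

1.163 kW/(m^2*K)


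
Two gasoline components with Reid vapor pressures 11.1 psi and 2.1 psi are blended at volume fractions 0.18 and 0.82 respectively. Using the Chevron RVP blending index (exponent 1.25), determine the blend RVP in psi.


Chevron index: RVP_blend = (sum xi*RVPi^1.25)^(1/1.25)
RVP^1.25 terms: 0.18 * 11.1^1.25 + 0.82 * 2.1^1.25 = 5.71987
RVP_blend = 5.71987^(1/1.25) = 4.036

4.036 psi


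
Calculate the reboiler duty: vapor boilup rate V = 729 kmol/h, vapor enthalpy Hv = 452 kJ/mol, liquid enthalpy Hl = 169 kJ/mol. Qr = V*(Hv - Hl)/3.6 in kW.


Qr = 729 * (452 - 169) / 3.6 = 729 * 283 / 3.6 = 57310

57310 kW


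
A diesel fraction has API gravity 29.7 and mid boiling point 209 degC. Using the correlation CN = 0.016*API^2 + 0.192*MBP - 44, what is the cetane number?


CN = 0.016 * 29.7^2 + 0.192 * 209 - 44
CN = 14.11344 + 40.128 - 44 = 10.24144

10.24144


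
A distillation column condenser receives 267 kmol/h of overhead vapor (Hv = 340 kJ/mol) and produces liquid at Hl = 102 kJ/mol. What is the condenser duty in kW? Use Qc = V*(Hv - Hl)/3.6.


Qc = 267 * (340 - 102) / 3.6 = 267 * 238 / 3.6 = 17650

17650 kW


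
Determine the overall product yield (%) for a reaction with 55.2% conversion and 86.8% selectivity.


Overall yield = conversion (%) * selectivity (%) / 100
Conversion = 55.2%, Selectivity = 86.8%
Y = 55.2 * 86.8 / 100
= 47.9136 %

47.9136 %


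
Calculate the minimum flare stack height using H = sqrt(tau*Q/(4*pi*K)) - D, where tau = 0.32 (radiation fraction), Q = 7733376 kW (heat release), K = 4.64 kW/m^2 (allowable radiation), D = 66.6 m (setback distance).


tau*Q/(4*pi*K) = 0.32 * 7733376 / (4 * pi * 4.64) = 42441.6
sqrt(42441.6) = 206.014
H = 206.014 - 66.6 = 139.4

139.4 m


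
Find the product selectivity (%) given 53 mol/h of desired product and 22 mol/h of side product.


Selectivity = desired / (desired + undesired) * 100
Total products = 53 + 22 = 75 mol/h
S = 53 / 75 * 100
= 0.7067 * 100
= 70.67 %

70.67 %


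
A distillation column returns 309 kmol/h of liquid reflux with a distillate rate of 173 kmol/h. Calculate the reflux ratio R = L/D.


Reflux ratio definition: R = L / D (liquid returned / distillate withdrawn)
L = 309 kmol/h, D = 173 kmol/h
R = 309 / 173 = 1.786

1.786


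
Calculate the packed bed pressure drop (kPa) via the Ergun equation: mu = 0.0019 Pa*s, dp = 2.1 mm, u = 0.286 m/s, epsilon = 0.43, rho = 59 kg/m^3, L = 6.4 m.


dp = 2.1 mm = 0.0021 m
Viscous term = 150*0.0019*0.286*(1-0.43)^2 / (0.0021^2*0.43^3) = 75529.5
Inertial term = 1.75*59*0.286^2*(1-0.43) / (0.0021*0.43^3) = 28831.8
dP/L = 75529.5 + 28831.8 = 104361 Pa/m
dP = 104361 * 6.4 / 1000 = 667.9 kPa

667.9 kPa


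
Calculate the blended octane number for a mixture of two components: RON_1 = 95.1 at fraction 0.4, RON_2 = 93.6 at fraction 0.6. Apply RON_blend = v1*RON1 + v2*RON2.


Linear blending: RON_blend = sum(vi * RONi)
Contribution 1: 0.4 * 95.1 = 38.04
Contribution 2: 0.6 * 93.6 = 56.16
RON_blend = 38.04 + 56.16 = 94.2

94.2


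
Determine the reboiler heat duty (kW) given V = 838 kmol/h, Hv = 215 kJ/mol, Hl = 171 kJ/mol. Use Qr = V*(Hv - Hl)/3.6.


Qr = 838 * (215 - 171) / 3.6 = 838 * 44 / 3.6 = 10240

10240 kW


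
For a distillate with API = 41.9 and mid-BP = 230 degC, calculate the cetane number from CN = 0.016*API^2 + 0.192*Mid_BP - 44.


CN = 0.016 * 41.9^2 + 0.192 * 230 - 44
CN = 28.08976 + 44.16 - 44 = 28.24976

28.24976


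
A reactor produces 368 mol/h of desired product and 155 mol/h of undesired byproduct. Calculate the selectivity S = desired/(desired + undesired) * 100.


Selectivity = desired / (desired + undesired) * 100
Total products = 368 + 155 = 523 mol/h
S = 368 / 523 * 100
= 0.7036 * 100
= 70.36 %

70.36 %


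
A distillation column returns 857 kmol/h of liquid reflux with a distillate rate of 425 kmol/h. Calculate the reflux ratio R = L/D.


Reflux ratio definition: R = L / D (liquid returned / distillate withdrawn)
L = 857 kmol/h, D = 425 kmol/h
R = 857 / 425 = 2.016

2.016


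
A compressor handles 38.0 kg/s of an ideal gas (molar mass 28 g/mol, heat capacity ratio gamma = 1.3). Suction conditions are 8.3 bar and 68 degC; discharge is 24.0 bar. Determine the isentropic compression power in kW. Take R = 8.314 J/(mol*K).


Isentropic work: W = m*(gamma/(gamma-1))*(R*T1/MW)*((P2/P1)^((gamma-1)/gamma) - 1)
T1 = 68 + 273.15 = 341.15 K
Pressure ratio = 24.0 / 8.3 = 2.89157
Exponent = (1.3 - 1)/1.3 = 0.230769
(P2/P1)^exp - 1 = 2.89157^0.230769 - 1 = 0.27766
W = 38.0 * 1.3 / 0.3 * 8.314 * 341.15 / 28 * 0.27766 = 4631

4631 kW


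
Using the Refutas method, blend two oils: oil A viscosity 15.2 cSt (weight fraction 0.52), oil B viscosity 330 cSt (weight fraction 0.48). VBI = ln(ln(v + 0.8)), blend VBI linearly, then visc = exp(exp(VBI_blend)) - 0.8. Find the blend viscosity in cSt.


Refutas method: VBN_i = 14.534*ln(ln(visc_i + 0.8)) + 10.975, blended linearly by mass fraction; since VBN is linear in VBI_i = ln(ln(visc_i + 0.8)) and the fractions sum to 1, blend VBI directly: visc = exp(exp(VBI_blend)) - 0.8
VBI_1 = ln(ln(15.2 + 0.8)) = 1.01978
VBI_2 = ln(ln(330 + 0.8)) = 1.75812
VBI_blend = 0.52 * 1.01978 + 0.48 * 1.75812 = 1.37418
visc_blend = exp(exp(1.37418)) - 0.8 = 51.23

51.23 cSt


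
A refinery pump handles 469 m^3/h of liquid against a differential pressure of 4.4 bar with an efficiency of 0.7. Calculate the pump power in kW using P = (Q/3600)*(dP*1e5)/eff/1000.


Q = 469 / 3600 = 0.130278 m^3/s
P = 0.130278 * (4.4 * 1e5) / 0.7 / 1000 = 81.89

81.89 kW


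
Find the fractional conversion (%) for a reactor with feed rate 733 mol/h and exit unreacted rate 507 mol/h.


X = (F_in - F_out) / F_in * 100
Moles reacted = 733 - 507 = 226
X = 226 / 733 * 100
= 0.3083 * 100
= 30.83 %

30.83 %


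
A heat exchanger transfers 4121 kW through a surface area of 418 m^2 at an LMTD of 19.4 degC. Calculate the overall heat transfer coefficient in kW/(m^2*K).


From Q = U*A*LMTD, U = Q / (A * LMTD)
U = 4121 / (418 * 19.4) = 4121 / 8109.2 = 0.5082

0.5082 kW/(m^2*K)


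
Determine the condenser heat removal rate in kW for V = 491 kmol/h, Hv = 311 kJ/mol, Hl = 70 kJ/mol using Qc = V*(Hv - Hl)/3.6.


Qc = 491 * (311 - 70) / 3.6 = 491 * 241 / 3.6 = 32870

32870 kW


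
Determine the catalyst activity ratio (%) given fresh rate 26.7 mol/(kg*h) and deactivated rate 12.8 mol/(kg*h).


Activity (%) = (rate_used / rate_fresh) * 100
rate_used = 12.8, rate_fresh = 26.7
= (12.8 / 26.7) * 100
= 0.4794 * 100 = 47.94

47.94 %


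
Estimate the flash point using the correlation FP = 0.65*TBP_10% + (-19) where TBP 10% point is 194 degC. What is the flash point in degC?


FP = 0.65 * 194 + (-19) = 107.1

107.1 degC


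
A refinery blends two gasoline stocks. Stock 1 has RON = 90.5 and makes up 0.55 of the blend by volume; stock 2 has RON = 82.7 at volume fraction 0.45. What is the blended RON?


Linear blending: RON_blend = sum(vi * RONi)
Contribution 1: 0.55 * 90.5 = 49.775
Contribution 2: 0.45 * 82.7 = 37.215
RON_blend = 49.775 + 37.215 = 86.99

86.99


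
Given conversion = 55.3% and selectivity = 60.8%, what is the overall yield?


Overall yield = conversion (%) * selectivity (%) / 100
Conversion = 55.3%, Selectivity = 60.8%
Y = 55.3 * 60.8 / 100
= 33.6224 %

33.6224 %


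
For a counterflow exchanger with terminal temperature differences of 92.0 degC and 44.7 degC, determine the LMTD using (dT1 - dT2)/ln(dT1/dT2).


LMTD = (dT1 - dT2) / ln(dT1/dT2)
= (92.0 - 44.7) / ln(92.0 / 44.7) = 47.3 / 0.721815 = 65.53

65.53 degC


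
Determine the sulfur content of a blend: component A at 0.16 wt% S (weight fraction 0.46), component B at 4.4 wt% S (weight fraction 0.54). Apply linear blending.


Linear sulfur blending: S_blend = x1*S1 + x2*S2
Contribution 1: 0.46 * 0.16 = 0.0736 wt%
Contribution 2: 0.54 * 4.4 = 2.376 wt%
S_blend = 0.0736 + 2.376 = 2.4496

2.4496 wt%


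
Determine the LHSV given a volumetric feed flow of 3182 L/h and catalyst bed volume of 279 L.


LHSV = volumetric feed rate / catalyst volume
= 3182 L/h / 279 L
= 11.41 h^-1

11.41 h^-1


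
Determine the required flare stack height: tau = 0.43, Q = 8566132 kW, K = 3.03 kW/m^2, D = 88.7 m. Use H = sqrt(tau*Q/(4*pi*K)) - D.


tau*Q/(4*pi*K) = 0.43 * 8566132 / (4 * pi * 3.03) = 96738.8
sqrt(96738.8) = 311.029
H = 311.029 - 88.7 = 222.3

222.3 m


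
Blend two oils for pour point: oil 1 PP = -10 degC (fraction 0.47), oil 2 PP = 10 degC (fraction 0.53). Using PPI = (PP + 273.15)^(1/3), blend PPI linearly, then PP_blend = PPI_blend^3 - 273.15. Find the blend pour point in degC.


PPI_1 = (-10 + 273.15)^(1/3) = 6.408176
PPI_2 = (10 + 273.15)^(1/3) = 6.566574
PPI_blend = 0.47 * 6.408176 + 0.53 * 6.566574 = 6.492127
PP_blend = 6.492127^3 - 273.15 = 273.6283 - 273.15 = 0.48

0.48 degC


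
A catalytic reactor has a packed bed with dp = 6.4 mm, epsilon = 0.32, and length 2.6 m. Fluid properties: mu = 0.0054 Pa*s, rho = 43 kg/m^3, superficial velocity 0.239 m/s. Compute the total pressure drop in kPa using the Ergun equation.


dp = 6.4 mm = 0.0064 m
Viscous term = 150*0.0054*0.239*(1-0.32)^2 / (0.0064^2*0.32^3) = 66694.6
Inertial term = 1.75*43*0.239^2*(1-0.32) / (0.0064*0.32^3) = 13937.4
dP/L = 66694.6 + 13937.4 = 80632 Pa/m
dP = 80632 * 2.6 / 1000 = 209.6 kPa

209.6 kPa


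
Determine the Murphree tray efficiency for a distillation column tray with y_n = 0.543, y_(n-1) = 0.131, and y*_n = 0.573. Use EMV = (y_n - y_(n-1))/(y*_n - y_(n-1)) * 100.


Murphree vapor efficiency: EMV = (y_n - y_(n-1)) / (y*_n - y_(n-1)) * 100
EMV = (0.543 - 0.131) / (0.573 - 0.131) * 100 = 0.412 / 0.442 * 100 = 93.21

93.21 %


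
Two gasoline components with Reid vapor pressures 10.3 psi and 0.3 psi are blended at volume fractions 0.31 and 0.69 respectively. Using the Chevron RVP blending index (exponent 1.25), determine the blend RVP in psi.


Chevron index: RVP_blend = (sum xi*RVPi^1.25)^(1/1.25)
RVP^1.25 terms: 0.31 * 10.3^1.25 + 0.69 * 0.3^1.25 = 5.87336
RVP_blend = 5.87336^(1/1.25) = 4.122

4.122 psi


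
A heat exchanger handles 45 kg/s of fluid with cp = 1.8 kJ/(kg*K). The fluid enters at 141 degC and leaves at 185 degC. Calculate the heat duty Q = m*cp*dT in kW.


Q = m_dot * cp * delta_T
delta_T = 185 - 141 = 44 K
Q = 45 * 1.8 * 44
= 81 * 44
= 3564 kW

3564 kW


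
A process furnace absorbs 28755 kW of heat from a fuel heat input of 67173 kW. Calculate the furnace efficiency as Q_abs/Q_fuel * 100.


Furnace efficiency = Q_absorbed / Q_fuel * 100
= 28755 / 67173 * 100 = 42.81

42.81 %


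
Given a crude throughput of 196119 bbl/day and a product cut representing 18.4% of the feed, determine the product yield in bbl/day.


Crude throughput = 196119 bbl/day
Fraction yield = 18.4%
yield = throughput * fraction / 100
yield = 196119 * 18.4 / 100 = 36085.896

36085.896 bbl/day


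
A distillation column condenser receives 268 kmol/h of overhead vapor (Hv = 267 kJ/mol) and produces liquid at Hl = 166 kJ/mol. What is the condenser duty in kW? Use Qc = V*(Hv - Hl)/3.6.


Qc = 268 * (267 - 166) / 3.6 = 268 * 101 / 3.6 = 7519

7519 kW


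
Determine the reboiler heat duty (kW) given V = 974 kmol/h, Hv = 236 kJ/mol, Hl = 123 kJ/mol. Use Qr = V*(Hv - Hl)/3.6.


Qr = 974 * (236 - 123) / 3.6 = 974 * 113 / 3.6 = 30570

30570 kW


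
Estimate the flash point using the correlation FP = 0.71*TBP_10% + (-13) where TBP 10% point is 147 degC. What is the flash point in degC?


FP = 0.71 * 147 + (-13) = 91.37

91.37 degC


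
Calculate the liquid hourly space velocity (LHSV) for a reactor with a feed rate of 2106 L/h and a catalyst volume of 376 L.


LHSV = volumetric feed rate / catalyst volume
= 2106 L/h / 376 L
= 5.601 h^-1

5.601 h^-1


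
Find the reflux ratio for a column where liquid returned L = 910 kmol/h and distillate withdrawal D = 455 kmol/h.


Reflux ratio definition: R = L / D (liquid returned / distillate withdrawn)
L = 910 kmol/h, D = 455 kmol/h
R = 910 / 455 = 2.000

2.000


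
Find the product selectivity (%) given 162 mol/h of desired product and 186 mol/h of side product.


Selectivity = desired / (desired + undesired) * 100
Total products = 162 + 186 = 348 mol/h
S = 162 / 348 * 100
= 0.4655 * 100
= 46.55 %

46.55 %


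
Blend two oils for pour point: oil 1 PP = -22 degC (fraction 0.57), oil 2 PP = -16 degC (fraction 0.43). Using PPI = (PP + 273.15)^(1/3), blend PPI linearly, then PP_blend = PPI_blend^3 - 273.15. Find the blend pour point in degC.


PPI_1 = (-22 + 273.15)^(1/3) = 6.30925
PPI_2 = (-16 + 273.15)^(1/3) = 6.359098
PPI_blend = 0.57 * 6.30925 + 0.43 * 6.359098 = 6.330685
PP_blend = 6.330685^3 - 273.15 = 253.7185 - 273.15 = -19.43

-19.43 degC


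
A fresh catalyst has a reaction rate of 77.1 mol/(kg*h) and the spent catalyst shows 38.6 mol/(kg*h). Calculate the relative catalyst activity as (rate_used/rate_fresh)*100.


Activity (%) = (rate_used / rate_fresh) * 100
rate_used = 38.6, rate_fresh = 77.1
= (38.6 / 77.1) * 100
= 0.5006 * 100 = 50.06

50.06 %


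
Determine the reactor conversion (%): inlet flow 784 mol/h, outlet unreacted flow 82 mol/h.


X = (F_in - F_out) / F_in * 100
Moles reacted = 784 - 82 = 702
X = 702 / 784 * 100
= 0.8954 * 100
= 89.54 %

89.54 %


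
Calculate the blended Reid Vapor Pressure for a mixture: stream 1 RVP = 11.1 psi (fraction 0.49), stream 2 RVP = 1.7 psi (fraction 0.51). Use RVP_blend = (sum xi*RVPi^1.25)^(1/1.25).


Chevron index: RVP_blend = (sum xi*RVPi^1.25)^(1/1.25)
RVP^1.25 terms: 0.49 * 11.1^1.25 + 0.51 * 1.7^1.25 = 10.9177
RVP_blend = 10.9177^(1/1.25) = 6.769

6.769 psi


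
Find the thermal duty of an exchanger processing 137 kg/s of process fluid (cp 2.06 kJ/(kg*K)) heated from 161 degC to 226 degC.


Q = m_dot * cp * delta_T
delta_T = 226 - 161 = 65 K
Q = 137 * 2.06 * 65
= 282.22 * 65
= 18344.3 kW

18344.3 kW


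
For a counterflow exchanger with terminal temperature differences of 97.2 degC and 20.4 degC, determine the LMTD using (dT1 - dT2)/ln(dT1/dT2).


LMTD = (dT1 - dT2) / ln(dT1/dT2)
= (97.2 - 20.4) / ln(97.2 / 20.4) = 76.8 / 1.56124 = 49.19

49.19 degC


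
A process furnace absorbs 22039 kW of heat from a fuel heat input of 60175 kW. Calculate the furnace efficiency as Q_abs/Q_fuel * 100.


Furnace efficiency = Q_absorbed / Q_fuel * 100
= 22039 / 60175 * 100 = 36.62

36.62 %


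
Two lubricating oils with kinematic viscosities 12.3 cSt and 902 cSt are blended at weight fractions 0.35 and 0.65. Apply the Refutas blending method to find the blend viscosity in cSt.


Refutas method: VBN_i = 14.534*ln(ln(visc_i + 0.8)) + 10.975, blended linearly by mass fraction; since VBN is linear in VBI_i = ln(ln(visc_i + 0.8)) and the fractions sum to 1, blend VBI directly: visc = exp(exp(VBI_blend)) - 0.8
VBI_1 = ln(ln(12.3 + 0.8)) = 0.944922
VBI_2 = ln(ln(902 + 0.8)) = 1.91773
VBI_blend = 0.35 * 0.944922 + 0.65 * 1.91773 = 1.57725
visc_blend = exp(exp(1.57725)) - 0.8 = 125.9

125.9 cSt


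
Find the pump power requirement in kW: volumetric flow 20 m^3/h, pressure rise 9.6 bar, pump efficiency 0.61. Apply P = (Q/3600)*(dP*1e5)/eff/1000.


Q = 20 / 3600 = 0.00555556 m^3/s
P = 0.00555556 * (9.6 * 1e5) / 0.61 / 1000 = 8.743

8.743 kW


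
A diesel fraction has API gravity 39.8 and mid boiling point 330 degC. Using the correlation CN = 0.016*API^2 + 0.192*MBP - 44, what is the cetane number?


CN = 0.016 * 39.8^2 + 0.192 * 330 - 44
CN = 25.34464 + 63.36 - 44 = 44.70464

44.70464


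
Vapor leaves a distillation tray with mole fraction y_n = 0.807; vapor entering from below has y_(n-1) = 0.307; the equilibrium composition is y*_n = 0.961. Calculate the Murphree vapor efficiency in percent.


Murphree vapor efficiency: EMV = (y_n - y_(n-1)) / (y*_n - y_(n-1)) * 100
EMV = (0.807 - 0.307) / (0.961 - 0.307) * 100 = 0.5 / 0.654 * 100 = 76.45

76.45 %


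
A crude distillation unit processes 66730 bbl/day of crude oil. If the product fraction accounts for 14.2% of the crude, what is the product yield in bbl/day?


Crude throughput = 66730 bbl/day
Fraction yield = 14.2%
yield = throughput * fraction / 100
yield = 66730 * 14.2 / 100 = 9475.66

9475.66 bbl/day


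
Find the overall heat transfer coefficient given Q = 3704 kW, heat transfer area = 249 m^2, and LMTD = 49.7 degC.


From Q = U*A*LMTD, U = Q / (A * LMTD)
U = 3704 / (249 * 49.7) = 3704 / 12375.3 = 0.2993

0.2993 kW/(m^2*K)


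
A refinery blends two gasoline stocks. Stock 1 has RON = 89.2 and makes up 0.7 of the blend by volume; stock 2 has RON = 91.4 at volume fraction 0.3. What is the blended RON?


Linear blending: RON_blend = sum(vi * RONi)
Contribution 1: 0.7 * 89.2 = 62.44
Contribution 2: 0.3 * 91.4 = 27.42
RON_blend = 62.44 + 27.42 = 89.86

89.86


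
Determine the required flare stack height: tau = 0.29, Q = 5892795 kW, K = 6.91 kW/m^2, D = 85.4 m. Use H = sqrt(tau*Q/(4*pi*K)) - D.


tau*Q/(4*pi*K) = 0.29 * 5892795 / (4 * pi * 6.91) = 19680.3
sqrt(19680.3) = 140.286
H = 140.286 - 85.4 = 54.89

54.89 m


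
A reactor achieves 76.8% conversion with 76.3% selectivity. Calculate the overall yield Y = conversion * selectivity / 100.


Overall yield = conversion (%) * selectivity (%) / 100
Conversion = 76.8%, Selectivity = 76.3%
Y = 76.8 * 76.3 / 100
= 58.5984 %

58.5984 %


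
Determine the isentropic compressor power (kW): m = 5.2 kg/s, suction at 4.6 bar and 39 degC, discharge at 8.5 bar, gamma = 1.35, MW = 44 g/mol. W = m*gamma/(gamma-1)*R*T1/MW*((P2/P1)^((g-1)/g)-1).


Isentropic work: W = m*(gamma/(gamma-1))*(R*T1/MW)*((P2/P1)^((gamma-1)/gamma) - 1)
T1 = 39 + 273.15 = 312.15 K
Pressure ratio = 8.5 / 4.6 = 1.84783
Exponent = (1.35 - 1)/1.35 = 0.259259
(P2/P1)^exp - 1 = 1.84783^0.259259 - 1 = 0.172559
W = 5.2 * 1.35 / 0.35 * 8.314 * 312.15 / 44 * 0.172559 = 204.1

204.1 kW


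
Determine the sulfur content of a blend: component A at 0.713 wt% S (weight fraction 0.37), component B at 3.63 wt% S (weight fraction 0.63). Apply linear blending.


Linear sulfur blending: S_blend = x1*S1 + x2*S2
Contribution 1: 0.37 * 0.713 = 0.26381 wt%
Contribution 2: 0.63 * 3.63 = 2.2869 wt%
S_blend = 0.26381 + 2.2869 = 2.55071

2.55071 wt%


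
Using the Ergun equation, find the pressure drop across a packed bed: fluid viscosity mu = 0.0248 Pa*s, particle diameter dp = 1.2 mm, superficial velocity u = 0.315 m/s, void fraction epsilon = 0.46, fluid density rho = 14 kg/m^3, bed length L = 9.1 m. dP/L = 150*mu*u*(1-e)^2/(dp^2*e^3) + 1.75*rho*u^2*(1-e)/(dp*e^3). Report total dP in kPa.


dp = 1.2 mm = 0.0012 m
Viscous term = 150*0.0248*0.315*(1-0.46)^2 / (0.0012^2*0.46^3) = 2437840
Inertial term = 1.75*14*0.315^2*(1-0.46) / (0.0012*0.46^3) = 11239
dP/L = 2437840 + 11239 = 2449080 Pa/m
dP = 2449080 * 9.1 / 1000 = 22290 kPa

22290 kPa


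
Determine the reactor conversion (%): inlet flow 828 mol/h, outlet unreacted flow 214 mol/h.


X = (F_in - F_out) / F_in * 100
Moles reacted = 828 - 214 = 614
X = 614 / 828 * 100
= 0.7415 * 100
= 74.15 %

74.15 %


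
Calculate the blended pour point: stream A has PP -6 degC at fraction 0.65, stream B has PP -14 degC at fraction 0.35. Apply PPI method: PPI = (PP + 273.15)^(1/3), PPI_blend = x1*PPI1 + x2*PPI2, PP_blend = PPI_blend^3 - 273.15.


PPI_1 = (-6 + 273.15)^(1/3) = 6.440482
PPI_2 = (-14 + 273.15)^(1/3) = 6.375541
PPI_blend = 0.65 * 6.440482 + 0.35 * 6.375541 = 6.417753
PP_blend = 6.417753^3 - 273.15 = 264.3315 - 273.15 = -8.82

-8.82 degC


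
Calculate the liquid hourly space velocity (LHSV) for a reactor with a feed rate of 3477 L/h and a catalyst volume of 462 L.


LHSV = volumetric feed rate / catalyst volume
= 3477 L/h / 462 L
= 7.526 h^-1

7.526 h^-1


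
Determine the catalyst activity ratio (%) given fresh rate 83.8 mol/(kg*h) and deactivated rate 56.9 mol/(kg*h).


Activity (%) = (rate_used / rate_fresh) * 100
rate_used = 56.9, rate_fresh = 83.8
= (56.9 / 83.8) * 100
= 0.6790 * 100 = 67.90

67.90 %


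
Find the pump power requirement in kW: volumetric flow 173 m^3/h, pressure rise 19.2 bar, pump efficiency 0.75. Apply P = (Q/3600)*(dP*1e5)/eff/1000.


Q = 173 / 3600 = 0.0480556 m^3/s
P = 0.0480556 * (19.2 * 1e5) / 0.75 / 1000 = 123.0

123.0 kW


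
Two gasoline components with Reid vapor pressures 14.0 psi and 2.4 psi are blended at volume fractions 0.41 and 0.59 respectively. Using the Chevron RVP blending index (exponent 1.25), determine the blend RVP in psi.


Chevron index: RVP_blend = (sum xi*RVPi^1.25)^(1/1.25)
RVP^1.25 terms: 0.41 * 14.0^1.25 + 0.59 * 2.4^1.25 = 12.8655
RVP_blend = 12.8655^(1/1.25) = 7.719

7.719 psi
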